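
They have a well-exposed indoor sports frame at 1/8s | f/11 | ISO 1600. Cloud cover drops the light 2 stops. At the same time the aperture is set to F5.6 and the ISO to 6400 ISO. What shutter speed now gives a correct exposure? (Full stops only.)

Scene light: 2 stops darker.
Aperture: f/11 → f/8 → f/5.6 — 2 stops larger aperture (brighter).
ISO: 1600 → 3200 → 6400 — 2 stops raised (brighter).
Net so far: 2 stops brighter. Shutter speed: 1/8 → 1/15 → 1/30.

1/30s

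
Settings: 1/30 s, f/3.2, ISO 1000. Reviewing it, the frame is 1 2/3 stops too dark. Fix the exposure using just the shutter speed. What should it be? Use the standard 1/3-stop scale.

Underexposed by 1 2/3 stops → need 1 2/3 stops brighter.
Shutter speed: 1/30 → 1/25 → 1/20 → 1/15 → 1/13 → 1/10.

1/10s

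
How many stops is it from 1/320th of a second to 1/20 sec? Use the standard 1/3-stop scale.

4 stops

1/320 → 1/250 → 1/200 → 1/160 → 1/125 → 1/100 → 1/80 → 1/60 → 1/50 → 1/40 → 1/30 → 1/25 → 1/20 — count the steps: 12 third-stops = 4 stops.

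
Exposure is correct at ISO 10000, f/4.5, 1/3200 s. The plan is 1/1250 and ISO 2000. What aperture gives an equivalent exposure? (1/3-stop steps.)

Shutter speed: 1/3200 → 1/2500 → 1/2000 → 1/1600 → 1/1250 — 1 1/3 stops slower (brighter).
ISO: 10000 → 8000 → 6400 → 5000 → 4000 → 3200 → 2500 → 2000 — 2 1/3 stops dropped (darker).
Net change so far: 1 stop darker. Offset with the aperture: f/4.5 → f/4 → f/3.5 → f/3.2.

f/3.2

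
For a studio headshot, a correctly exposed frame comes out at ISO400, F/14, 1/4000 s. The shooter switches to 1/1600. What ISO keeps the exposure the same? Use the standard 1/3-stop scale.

Shutter speed: 1/4000 → 1/3200 → 1/2500 → 1/2000 → 1/1600 — 1 1/3 stops slower (brighter).
Need 1 1/3 stops darker from the ISO: 400 → 320 → 250 → 200 → 160.

ISO 160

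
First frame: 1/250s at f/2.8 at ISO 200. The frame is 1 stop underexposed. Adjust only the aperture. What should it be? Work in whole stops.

f/2

Underexposed by 1 stop → need 1 stop brighter.
Aperture: f/2.8 → f/2.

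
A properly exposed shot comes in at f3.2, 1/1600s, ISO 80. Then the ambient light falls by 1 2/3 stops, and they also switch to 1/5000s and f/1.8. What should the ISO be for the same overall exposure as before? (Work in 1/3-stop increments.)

ISO 250

Scene light: 1 2/3 stops darker.
Shutter speed: 1/1600 → 1/2000 → 1/2500 → 1/3200 → 1/4000 → 1/5000 — 1 2/3 stops faster (darker).
Aperture: f/3.2 → f/2.8 → f/2.5 → f/2.2 → f/2 → f/1.8 — 1 2/3 stops opened up (brighter).
Net so far: 1 2/3 stops darker. ISO: 80 → 100 → 125 → 160 → 200 → 250.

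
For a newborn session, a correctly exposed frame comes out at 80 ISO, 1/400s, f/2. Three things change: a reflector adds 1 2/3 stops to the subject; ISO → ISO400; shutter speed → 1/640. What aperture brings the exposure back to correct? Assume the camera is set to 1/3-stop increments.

f/6.3

Scene light: 1 2/3 stops brighter.
ISO: 80 → 100 → 125 → 160 → 200 → 250 → 320 → 400 — 2 1/3 stops higher (brighter).
Shutter speed: 1/400 → 1/500 → 1/640 — 2/3 stop faster (darker).
Net so far: 3 1/3 stops brighter. Aperture: f/2 → f/2.2 → f/2.5 → f/2.8 → f/3.2 → f/3.5 → f/4 → f/4.5 → f/5 → f/5.6 → f/6.3.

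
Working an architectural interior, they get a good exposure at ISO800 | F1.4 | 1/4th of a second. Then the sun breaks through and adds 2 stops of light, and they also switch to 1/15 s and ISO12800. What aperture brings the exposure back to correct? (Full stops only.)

f/5.6

Scene light: 2 stops brighter.
Shutter speed: 1/4 → 1/8 → 1/15 — 2 stops faster (darker).
ISO: 800 → 1600 → 3200 → 6400 → 12800 — 4 stops higher (brighter).
Net so far: 4 stops brighter. Aperture: f/1.4 → f/2 → f/2.8 → f/4 → f/5.6.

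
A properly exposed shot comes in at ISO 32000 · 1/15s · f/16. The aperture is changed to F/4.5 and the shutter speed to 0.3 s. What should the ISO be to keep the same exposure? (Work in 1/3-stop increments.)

Aperture: f/16 → f/14 → f/13 → f/11 → f/10 → f/9 → f/8 → f/7.1 → f/6.3 → f/5.6 → f/5 → f/4.5 — 3 2/3 stops larger aperture (brighter).
Shutter speed: 1/15 → 1/13 → 1/10 → 1/8 → 1/6 → 1/5 → 1/4 → 0.3 — 2 1/3 stops slower (brighter).
Net change so far: 6 stops brighter. Offset with the ISO: 32000 → 25600 → 20000 → 16000 → 12800 → 10000 → 8000 → 6400 → 5000 → 4000 → 3200 → 2500 → 2000 → 1600 → 1250 → 1000 → 800 → 640 → 500.

ISO 500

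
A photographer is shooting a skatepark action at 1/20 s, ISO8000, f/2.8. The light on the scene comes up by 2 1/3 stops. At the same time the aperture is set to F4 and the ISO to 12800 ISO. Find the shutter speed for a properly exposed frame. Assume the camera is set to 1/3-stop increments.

1/80s

Scene light: 2 1/3 stops brighter.
Aperture: f/2.8 → f/3.2 → f/3.5 → f/4 — 1 stop narrower (darker).
ISO: 8000 → 10000 → 12800 — 2/3 stop raised (brighter).
Net so far: 2 stops brighter. Shutter speed: 1/20 → 1/25 → 1/30 → 1/40 → 1/50 → 1/60 → 1/80.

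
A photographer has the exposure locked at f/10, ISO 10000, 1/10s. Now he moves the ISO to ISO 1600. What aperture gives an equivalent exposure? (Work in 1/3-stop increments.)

f/4

ISO: 10000 → 8000 → 6400 → 5000 → 4000 → 3200 → 2500 → 2000 → 1600 — 2 2/3 stops dropped (darker).
Need 2 2/3 stops brighter from the aperture: f/10 → f/9 → f/8 → f/7.1 → f/6.3 → f/5.6 → f/5 → f/4.5 → f/4.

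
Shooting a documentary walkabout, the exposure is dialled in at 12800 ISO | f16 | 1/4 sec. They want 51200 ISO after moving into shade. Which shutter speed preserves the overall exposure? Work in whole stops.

ISO: 12800 → 25600 → 51200 — 2 stops raised (brighter).
Need 2 stops darker from the shutter speed: 1/4 → 1/8 → 1/15.

1/15s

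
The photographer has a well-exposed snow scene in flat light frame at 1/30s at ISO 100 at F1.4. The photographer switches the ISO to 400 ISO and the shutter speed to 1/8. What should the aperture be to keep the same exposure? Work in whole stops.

ISO: 100 → 200 → 400 — 2 stops raised (brighter).
Shutter speed: 1/30 → 1/15 → 1/8 — 2 stops slower (brighter).
Net change so far: 4 stops brighter. Offset with the aperture: f/1.4 → f/2 → f/2.8 → f/4 → f/5.6.

f/5.6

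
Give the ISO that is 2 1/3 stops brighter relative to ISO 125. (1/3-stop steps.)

ISO 640

ISO: 125 → 160 → 200 → 250 → 320 → 400 → 500 → 640 — 2 1/3 stops higher (brighter).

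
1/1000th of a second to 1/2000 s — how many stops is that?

1/1000 → 1/2000 — count the steps: 1 stop.

1 stop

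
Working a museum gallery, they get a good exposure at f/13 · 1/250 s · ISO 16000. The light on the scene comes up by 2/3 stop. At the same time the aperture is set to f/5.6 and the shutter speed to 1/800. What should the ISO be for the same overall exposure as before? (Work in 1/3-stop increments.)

Scene light: 2/3 stop brighter.
Aperture: f/13 → f/11 → f/10 → f/9 → f/8 → f/7.1 → f/6.3 → f/5.6 — 2 1/3 stops larger aperture (brighter).
Shutter speed: 1/250 → 1/320 → 1/400 → 1/500 → 1/640 → 1/800 — 1 2/3 stops shorter (darker).
Net so far: 1 1/3 stops brighter. ISO: 16000 → 12800 → 10000 → 8000 → 6400.

ISO 6400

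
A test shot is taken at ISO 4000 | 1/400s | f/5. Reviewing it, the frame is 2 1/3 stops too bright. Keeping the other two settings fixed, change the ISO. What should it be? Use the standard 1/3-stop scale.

ISO 800

Overexposed by 2 1/3 stops → need 2 1/3 stops darker.
ISO: 4000 → 3200 → 2500 → 2000 → 1600 → 1250 → 1000 → 800.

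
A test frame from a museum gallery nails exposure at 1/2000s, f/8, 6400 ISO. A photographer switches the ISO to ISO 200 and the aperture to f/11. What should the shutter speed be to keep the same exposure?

ISO: 6400 → 3200 → 1600 → 800 → 400 → 200 — 5 stops lower (darker).
Aperture: f/8 → f/11 — 1 stop stopped down (darker).
Net change so far: 6 stops darker. Offset with the shutter speed: 1/2000 → 1/1000 → 1/500 → 1/250 → 1/125 → 1/60 → 1/30.

1/30s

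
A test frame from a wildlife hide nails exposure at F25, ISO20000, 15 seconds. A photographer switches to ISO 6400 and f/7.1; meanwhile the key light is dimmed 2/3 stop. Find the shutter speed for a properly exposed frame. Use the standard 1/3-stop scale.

Scene light: 2/3 stop darker.
ISO: 20000 → 16000 → 12800 → 10000 → 8000 → 6400 — 1 2/3 stops lower (darker).
Aperture: f/25 → f/22 → f/20 → f/18 → f/16 → f/14 → f/13 → f/11 → f/10 → f/9 → f/8 → f/7.1 — 3 2/3 stops opened up (brighter).
Net so far: 1 1/3 stops brighter. Shutter speed: 15 → 13 → 10 → 8 → 6.

6 s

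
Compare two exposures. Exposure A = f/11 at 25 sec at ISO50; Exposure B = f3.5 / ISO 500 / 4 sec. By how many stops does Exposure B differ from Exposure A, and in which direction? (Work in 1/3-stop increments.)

Aperture: f/11 → f/10 → f/9 → f/8 → f/7.1 → f/6.3 → f/5.6 → f/5 → f/4.5 → f/4 → f/3.5 — 3 1/3 stops opened up (brighter).
Shutter speed: 25 → 20 → 15 → 13 → 10 → 8 → 6 → 5 → 4 — 2 2/3 stops shorter (darker).
ISO: 50 → 64 → 80 → 100 → 125 → 160 → 200 → 250 → 320 → 400 → 500 — 3 1/3 stops raised (brighter).
Net: +3 1/3 −2 2/3 +3 1/3 = +4 stops.

4 stops brighter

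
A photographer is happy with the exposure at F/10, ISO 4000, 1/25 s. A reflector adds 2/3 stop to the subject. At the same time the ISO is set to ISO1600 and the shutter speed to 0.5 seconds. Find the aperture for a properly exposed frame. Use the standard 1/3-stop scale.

Scene light: 2/3 stop brighter.
ISO: 4000 → 3200 → 2500 → 2000 → 1600 — 1 1/3 stops dropped (darker).
Shutter speed: 1/25 → 1/20 → 1/15 → 1/13 → 1/10 → 1/8 → 1/6 → 1/5 → 1/4 → 0.3 → 0.4 → 0.5 — 3 2/3 stops longer (brighter).
Net so far: 3 stops brighter. Aperture: f/10 → f/11 → f/13 → f/14 → f/16 → f/18 → f/20 → f/22 → f/25 → f/29.

f/29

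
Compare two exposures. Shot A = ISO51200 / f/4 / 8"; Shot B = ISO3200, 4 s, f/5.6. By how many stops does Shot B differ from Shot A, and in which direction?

6 stops darker

Aperture: f/4 → f/5.6 — 1 stop narrower (darker).
Shutter speed: 8 → 4 — 1 stop shorter (darker).
ISO: 51200 → 25600 → 12800 → 6400 → 3200 — 4 stops lower (darker).
Net: −1 −1 −4 = −6 stops.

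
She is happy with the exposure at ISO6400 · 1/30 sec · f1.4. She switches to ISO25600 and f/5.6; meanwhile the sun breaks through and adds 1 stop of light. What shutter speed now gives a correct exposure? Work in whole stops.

Scene light: 1 stop brighter.
ISO: 6400 → 12800 → 25600 — 2 stops higher (brighter).
Aperture: f/1.4 → f/2 → f/2.8 → f/4 → f/5.6 — 4 stops narrower (darker).
Net so far: 1 stop darker. Shutter speed: 1/30 → 1/15.

1/15s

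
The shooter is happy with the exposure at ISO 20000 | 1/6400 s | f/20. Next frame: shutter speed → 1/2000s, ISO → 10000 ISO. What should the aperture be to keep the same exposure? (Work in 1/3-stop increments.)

Shutter speed: 1/6400 → 1/5000 → 1/4000 → 1/3200 → 1/2500 → 1/2000 — 1 2/3 stops slower (brighter).
ISO: 20000 → 16000 → 12800 → 10000 — 1 stop lower (darker).
Net change so far: 2/3 stop brighter. Offset with the aperture: f/20 → f/22 → f/25.

f/25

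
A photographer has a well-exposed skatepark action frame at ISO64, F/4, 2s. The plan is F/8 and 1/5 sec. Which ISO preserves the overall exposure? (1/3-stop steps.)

ISO 2500

Aperture: f/4 → f/4.5 → f/5 → f/5.6 → f/6.3 → f/7.1 → f/8 — 2 stops smaller aperture (darker).
Shutter speed: 2 → 1.6 → 1.3 → 1 → 0.8 → 0.6 → 0.5 → 0.4 → 0.3 → 1/4 → 1/5 — 3 1/3 stops shorter (darker).
Net change so far: 5 1/3 stops darker. Offset with the ISO: 64 → 80 → 100 → 125 → 160 → 200 → 250 → 320 → 400 → 500 → 640 → 800 → 1000 → 1250 → 1600 → 2000 → 2500.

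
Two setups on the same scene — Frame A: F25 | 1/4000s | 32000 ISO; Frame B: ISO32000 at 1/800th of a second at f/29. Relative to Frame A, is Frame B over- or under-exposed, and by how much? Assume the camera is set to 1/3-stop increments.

2 stops brighter

Aperture: f/25 → f/29 — 1/3 stop stopped down (darker).
Shutter speed: 1/4000 → 1/3200 → 1/2500 → 1/2000 → 1/1600 → 1/1250 → 1/1000 → 1/800 — 2 1/3 stops longer (brighter).
ISO: unchanged.
Net: −1/3 +2 1/3 = +2 stops.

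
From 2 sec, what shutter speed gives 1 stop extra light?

Shutter speed: 2 → 4 — 1 stop slower (brighter).

4 s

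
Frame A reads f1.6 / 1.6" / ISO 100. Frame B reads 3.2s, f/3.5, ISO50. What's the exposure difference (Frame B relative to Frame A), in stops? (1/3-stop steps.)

2 1/3 stops darker

Aperture: f/1.6 → f/1.8 → f/2 → f/2.2 → f/2.5 → f/2.8 → f/3.2 → f/3.5 — 2 1/3 stops stopped down (darker).
Shutter speed: 1.6 → 2 → 2.5 → 3.2 — 1 stop longer (brighter).
ISO: 100 → 80 → 64 → 50 — 1 stop dropped (darker).
Net: −2 1/3 +1 −1 = −2 1/3 stops.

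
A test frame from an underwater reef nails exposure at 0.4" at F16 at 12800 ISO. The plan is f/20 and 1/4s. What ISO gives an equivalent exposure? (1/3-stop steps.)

Aperture: f/16 → f/18 → f/20 — 2/3 stop stopped down (darker).
Shutter speed: 0.4 → 0.3 → 1/4 — 2/3 stop faster (darker).
Net change so far: 1 1/3 stops darker. Offset with the ISO: 12800 → 16000 → 20000 → 25600 → 32000.

ISO 32000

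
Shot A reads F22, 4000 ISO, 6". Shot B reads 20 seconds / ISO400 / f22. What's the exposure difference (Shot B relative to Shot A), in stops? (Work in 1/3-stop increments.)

Aperture: unchanged.
Shutter speed: 6 → 8 → 10 → 13 → 15 → 20 — 1 2/3 stops slower (brighter).
ISO: 4000 → 3200 → 2500 → 2000 → 1600 → 1250 → 1000 → 800 → 640 → 500 → 400 — 3 1/3 stops dropped (darker).
Net: +1 2/3 −3 1/3 = −1 2/3 stops.

1 2/3 stops darker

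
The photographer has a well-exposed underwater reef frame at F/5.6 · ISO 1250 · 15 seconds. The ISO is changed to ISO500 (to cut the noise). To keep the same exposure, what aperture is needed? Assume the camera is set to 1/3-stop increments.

ISO: 1250 → 1000 → 800 → 640 → 500 — 1 1/3 stops lower (darker).
Need 1 1/3 stops brighter from the aperture: f/5.6 → f/5 → f/4.5 → f/4 → f/3.5.

f/3.5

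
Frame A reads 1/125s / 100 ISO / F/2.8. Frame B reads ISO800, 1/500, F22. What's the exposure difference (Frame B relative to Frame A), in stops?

5 stops darker

Aperture: f/2.8 → f/4 → f/5.6 → f/8 → f/11 → f/16 → f/22 — 6 stops stopped down (darker).
Shutter speed: 1/125 → 1/250 → 1/500 — 2 stops faster (darker).
ISO: 100 → 200 → 400 → 800 — 3 stops higher (brighter).
Net: −6 −2 +3 = −5 stops.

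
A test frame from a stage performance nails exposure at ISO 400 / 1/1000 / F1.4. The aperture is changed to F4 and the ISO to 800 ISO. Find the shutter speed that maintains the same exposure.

Aperture: f/1.4 → f/2 → f/2.8 → f/4 — 3 stops narrower (darker).
ISO: 400 → 800 — 1 stop higher (brighter).
Net change so far: 2 stops darker. Offset with the shutter speed: 1/1000 → 1/500 → 1/250.

1/250s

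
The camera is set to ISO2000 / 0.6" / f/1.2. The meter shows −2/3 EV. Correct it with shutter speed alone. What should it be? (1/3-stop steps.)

1 s

Underexposed by 2/3 stop → need 2/3 stop brighter.
Shutter speed: 0.6 → 0.8 → 1.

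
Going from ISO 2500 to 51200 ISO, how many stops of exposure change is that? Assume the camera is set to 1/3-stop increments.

4 1/3 stops

2500 → 3200 → 4000 → 5000 → 6400 → 8000 → 10000 → 12800 → 16000 → 20000 → 25600 → 32000 → 40000 → 51200 — count the steps: 13 third-stops = 4 1/3 stops.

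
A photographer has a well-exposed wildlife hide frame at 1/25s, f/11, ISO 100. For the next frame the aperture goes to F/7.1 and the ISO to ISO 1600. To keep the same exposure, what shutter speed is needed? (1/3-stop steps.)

1/1000s

Aperture: f/11 → f/10 → f/9 → f/8 → f/7.1 — 1 1/3 stops larger aperture (brighter).
ISO: 100 → 125 → 160 → 200 → 250 → 320 → 400 → 500 → 640 → 800 → 1000 → 1250 → 1600 — 4 stops raised (brighter).
Net change so far: 5 1/3 stops brighter. Offset with the shutter speed: 1/25 → 1/30 → 1/40 → 1/50 → 1/60 → 1/80 → 1/100 → 1/125 → 1/160 → 1/200 → 1/250 → 1/320 → 1/400 → 1/500 → 1/640 → 1/800 → 1/1000.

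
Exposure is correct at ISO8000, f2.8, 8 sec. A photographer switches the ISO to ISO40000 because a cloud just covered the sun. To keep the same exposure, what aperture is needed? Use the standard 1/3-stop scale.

ISO: 8000 → 10000 → 12800 → 16000 → 20000 → 25600 → 32000 → 40000 — 2 1/3 stops raised (brighter).
Need 2 1/3 stops darker from the aperture: f/2.8 → f/3.2 → f/3.5 → f/4 → f/4.5 → f/5 → f/5.6 → f/6.3.

f/6.3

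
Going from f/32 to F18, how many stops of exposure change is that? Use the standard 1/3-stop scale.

1 2/3 stops

f/32 → f/29 → f/25 → f/22 → f/20 → f/18 — count the steps: 5 third-stops = 1 2/3 stops.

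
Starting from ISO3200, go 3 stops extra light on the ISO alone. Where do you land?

ISO: 3200 → 6400 → 12800 → 25600 — 3 stops higher (brighter).

ISO 25600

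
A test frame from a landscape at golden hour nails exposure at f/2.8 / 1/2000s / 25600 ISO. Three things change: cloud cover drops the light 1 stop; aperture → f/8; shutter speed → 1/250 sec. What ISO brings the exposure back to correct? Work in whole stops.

Scene light: 1 stop darker.
Aperture: f/2.8 → f/4 → f/5.6 → f/8 — 3 stops smaller aperture (darker).
Shutter speed: 1/2000 → 1/1000 → 1/500 → 1/250 — 3 stops slower (brighter).
Net so far: 1 stop darker. ISO: 25600 → 51200.

ISO 51200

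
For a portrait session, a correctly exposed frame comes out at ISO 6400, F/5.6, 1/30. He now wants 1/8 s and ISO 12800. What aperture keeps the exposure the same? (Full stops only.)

f/16

Shutter speed: 1/30 → 1/15 → 1/8 — 2 stops longer (brighter).
ISO: 6400 → 12800 — 1 stop raised (brighter).
Net change so far: 3 stops brighter. Offset with the aperture: f/5.6 → f/8 → f/11 → f/16.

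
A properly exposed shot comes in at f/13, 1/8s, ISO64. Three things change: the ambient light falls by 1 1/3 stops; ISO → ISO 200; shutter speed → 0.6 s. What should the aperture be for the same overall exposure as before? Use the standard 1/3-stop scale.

f/32

Scene light: 1 1/3 stops darker.
ISO: 64 → 80 → 100 → 125 → 160 → 200 — 1 2/3 stops higher (brighter).
Shutter speed: 1/8 → 1/6 → 1/5 → 1/4 → 0.3 → 0.4 → 0.5 → 0.6 — 2 1/3 stops slower (brighter).
Net so far: 2 2/3 stops brighter. Aperture: f/13 → f/14 → f/16 → f/18 → f/20 → f/22 → f/25 → f/29 → f/32.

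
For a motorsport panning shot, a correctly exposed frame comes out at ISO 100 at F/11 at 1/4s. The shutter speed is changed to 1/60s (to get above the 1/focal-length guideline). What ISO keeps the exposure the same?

Shutter speed: 1/4 → 1/8 → 1/15 → 1/30 → 1/60 — 4 stops faster (darker).
Need 4 stops brighter from the ISO: 100 → 200 → 400 → 800 → 1600.

ISO 1600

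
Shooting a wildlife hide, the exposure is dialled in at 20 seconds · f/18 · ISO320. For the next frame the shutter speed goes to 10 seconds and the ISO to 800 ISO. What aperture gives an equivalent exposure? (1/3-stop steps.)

f/20

Shutter speed: 20 → 15 → 13 → 10 — 1 stop faster (darker).
ISO: 320 → 400 → 500 → 640 → 800 — 1 1/3 stops higher (brighter).
Net change so far: 1/3 stop brighter. Offset with the aperture: f/18 → f/20.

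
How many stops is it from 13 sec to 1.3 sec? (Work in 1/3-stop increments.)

13 → 10 → 8 → 6 → 5 → 4 → 3.2 → 2.5 → 2 → 1.6 → 1.3 — count the steps: 10 third-stops = 3 1/3 stops.

3 1/3 stops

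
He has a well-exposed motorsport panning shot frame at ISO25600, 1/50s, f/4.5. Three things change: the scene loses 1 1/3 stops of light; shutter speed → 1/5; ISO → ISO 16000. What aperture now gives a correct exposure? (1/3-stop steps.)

f/7.1

Scene light: 1 1/3 stops darker.
Shutter speed: 1/50 → 1/40 → 1/30 → 1/25 → 1/20 → 1/15 → 1/13 → 1/10 → 1/8 → 1/6 → 1/5 — 3 1/3 stops slower (brighter).
ISO: 25600 → 20000 → 16000 — 2/3 stop dropped (darker).
Net so far: 1 1/3 stops brighter. Aperture: f/4.5 → f/5 → f/5.6 → f/6.3 → f/7.1.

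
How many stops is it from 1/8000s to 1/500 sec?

4 stops

1/8000 → 1/4000 → 1/2000 → 1/1000 → 1/500 — count the steps: 4 stops.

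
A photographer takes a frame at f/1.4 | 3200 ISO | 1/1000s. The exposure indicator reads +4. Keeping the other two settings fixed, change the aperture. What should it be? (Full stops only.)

f/5.6

Overexposed by 4 stops → need 4 stops darker.
Aperture: f/1.4 → f/2 → f/2.8 → f/4 → f/5.6.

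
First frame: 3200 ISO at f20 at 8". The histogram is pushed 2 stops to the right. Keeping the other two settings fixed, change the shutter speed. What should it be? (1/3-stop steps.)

Overexposed by 2 stops → need 2 stops darker.
Shutter speed: 8 → 6 → 5 → 4 → 3.2 → 2.5 → 2.

2 s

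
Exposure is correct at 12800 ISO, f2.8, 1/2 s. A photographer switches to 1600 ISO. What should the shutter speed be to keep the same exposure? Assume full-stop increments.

ISO: 12800 → 6400 → 3200 → 1600 — 3 stops lower (darker).
Need 3 stops brighter from the shutter speed: 1/2 → 1 → 2 → 4.

4 s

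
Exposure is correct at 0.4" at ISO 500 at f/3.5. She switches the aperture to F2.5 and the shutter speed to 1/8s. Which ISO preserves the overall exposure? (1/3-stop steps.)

ISO 800

Aperture: f/3.5 → f/3.2 → f/2.8 → f/2.5 — 1 stop opened up (brighter).
Shutter speed: 0.4 → 0.3 → 1/4 → 1/5 → 1/6 → 1/8 — 1 2/3 stops shorter (darker).
Net change so far: 2/3 stop darker. Offset with the ISO: 500 → 640 → 800.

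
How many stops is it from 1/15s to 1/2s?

1/15 → 1/8 → 1/4 → 1/2 — count the steps: 3 stops.

3 stops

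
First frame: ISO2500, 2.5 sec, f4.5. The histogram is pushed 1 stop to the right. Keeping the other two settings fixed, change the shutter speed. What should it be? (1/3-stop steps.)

Overexposed by 1 stop → need 1 stop darker.
Shutter speed: 2.5 → 2 → 1.6 → 1.3.

1.3 s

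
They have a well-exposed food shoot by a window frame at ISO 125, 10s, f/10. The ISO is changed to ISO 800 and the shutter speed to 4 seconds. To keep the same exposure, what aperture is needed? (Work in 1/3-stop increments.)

ISO: 125 → 160 → 200 → 250 → 320 → 400 → 500 → 640 → 800 — 2 2/3 stops raised (brighter).
Shutter speed: 10 → 8 → 6 → 5 → 4 — 1 1/3 stops faster (darker).
Net change so far: 1 1/3 stops brighter. Offset with the aperture: f/10 → f/11 → f/13 → f/14 → f/16.

f/16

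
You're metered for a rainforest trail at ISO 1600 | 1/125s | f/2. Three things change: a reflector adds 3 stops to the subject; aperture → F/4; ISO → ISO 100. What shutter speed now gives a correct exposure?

1/15s

Scene light: 3 stops brighter.
Aperture: f/2 → f/2.8 → f/4 — 2 stops narrower (darker).
ISO: 1600 → 800 → 400 → 200 → 100 — 4 stops lower (darker).
Net so far: 3 stops darker. Shutter speed: 1/125 → 1/60 → 1/30 → 1/15.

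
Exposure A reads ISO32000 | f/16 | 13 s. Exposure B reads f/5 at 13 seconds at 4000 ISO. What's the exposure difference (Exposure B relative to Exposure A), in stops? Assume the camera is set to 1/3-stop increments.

1/3 stop brighter

Aperture: f/16 → f/14 → f/13 → f/11 → f/10 → f/9 → f/8 → f/7.1 → f/6.3 → f/5.6 → f/5 — 3 1/3 stops wider (brighter).
Shutter speed: unchanged.
ISO: 32000 → 25600 → 20000 → 16000 → 12800 → 10000 → 8000 → 6400 → 5000 → 4000 — 3 stops dropped (darker).
Net: +3 1/3 −3 = +1/3 stops.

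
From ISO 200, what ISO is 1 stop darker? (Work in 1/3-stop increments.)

ISO: 200 → 160 → 125 → 100 — 1 stop lower (darker).

ISO 100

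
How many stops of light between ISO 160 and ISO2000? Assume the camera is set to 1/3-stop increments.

160 → 200 → 250 → 320 → 400 → 500 → 640 → 800 → 1000 → 1250 → 1600 → 2000 — count the steps: 11 third-stops = 3 2/3 stops.

3 2/3 stops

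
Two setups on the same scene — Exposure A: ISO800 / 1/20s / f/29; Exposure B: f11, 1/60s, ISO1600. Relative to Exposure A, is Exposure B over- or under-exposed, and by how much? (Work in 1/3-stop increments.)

2 stops brighter

Aperture: f/29 → f/25 → f/22 → f/20 → f/18 → f/16 → f/14 → f/13 → f/11 — 2 2/3 stops larger aperture (brighter).
Shutter speed: 1/20 → 1/25 → 1/30 → 1/40 → 1/50 → 1/60 — 1 2/3 stops faster (darker).
ISO: 800 → 1000 → 1250 → 1600 — 1 stop higher (brighter).
Net: +2 2/3 −1 2/3 +1 = +2 stops.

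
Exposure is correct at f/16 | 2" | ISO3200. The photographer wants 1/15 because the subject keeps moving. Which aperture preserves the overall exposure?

Shutter speed: 2 → 1 → 1/2 → 1/4 → 1/8 → 1/15 — 5 stops shorter (darker).
Need 5 stops brighter from the aperture: f/16 → f/11 → f/8 → f/5.6 → f/4 → f/2.8.

f/2.8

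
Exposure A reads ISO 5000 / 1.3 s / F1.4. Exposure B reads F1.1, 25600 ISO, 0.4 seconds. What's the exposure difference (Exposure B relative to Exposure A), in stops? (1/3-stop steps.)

1 1/3 stops brighter

Aperture: f/1.4 → f/1.2 → f/1.1 — 2/3 stop wider (brighter).
Shutter speed: 1.3 → 1 → 0.8 → 0.6 → 0.5 → 0.4 — 1 2/3 stops faster (darker).
ISO: 5000 → 6400 → 8000 → 10000 → 12800 → 16000 → 20000 → 25600 — 2 1/3 stops higher (brighter).
Net: +2/3 −1 2/3 +2 1/3 = +1 1/3 stops.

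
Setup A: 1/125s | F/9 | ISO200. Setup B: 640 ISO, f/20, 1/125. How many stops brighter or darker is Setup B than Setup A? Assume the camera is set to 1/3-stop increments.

Aperture: f/9 → f/10 → f/11 → f/13 → f/14 → f/16 → f/18 → f/20 — 2 1/3 stops stopped down (darker).
Shutter speed: unchanged.
ISO: 200 → 250 → 320 → 400 → 500 → 640 — 1 2/3 stops raised (brighter).
Net: −2 1/3 +1 2/3 = −2/3 stops.

2/3 stop darker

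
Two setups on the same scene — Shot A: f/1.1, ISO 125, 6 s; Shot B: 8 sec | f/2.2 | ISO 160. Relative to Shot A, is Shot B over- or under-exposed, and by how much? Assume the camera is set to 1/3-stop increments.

Aperture: f/1.1 → f/1.2 → f/1.4 → f/1.6 → f/1.8 → f/2 → f/2.2 — 2 stops stopped down (darker).
Shutter speed: 6 → 8 — 1/3 stop slower (brighter).
ISO: 125 → 160 — 1/3 stop higher (brighter).
Net: −2 +1/3 +1/3 = −1 1/3 stops.

1 1/3 stops darker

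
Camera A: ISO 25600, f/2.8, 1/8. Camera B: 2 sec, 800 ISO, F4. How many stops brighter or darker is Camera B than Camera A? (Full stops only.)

2 stops darker

Aperture: f/2.8 → f/4 — 1 stop smaller aperture (darker).
Shutter speed: 1/8 → 1/4 → 1/2 → 1 → 2 — 4 stops longer (brighter).
ISO: 25600 → 12800 → 6400 → 3200 → 1600 → 800 — 5 stops lower (darker).
Net: −1 +4 −5 = −2 stops.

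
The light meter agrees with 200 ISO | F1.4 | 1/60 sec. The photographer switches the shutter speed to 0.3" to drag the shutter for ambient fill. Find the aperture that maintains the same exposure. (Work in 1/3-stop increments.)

Shutter speed: 1/60 → 1/50 → 1/40 → 1/30 → 1/25 → 1/20 → 1/15 → 1/13 → 1/10 → 1/8 → 1/6 → 1/5 → 1/4 → 0.3 — 4 1/3 stops longer (brighter).
Need 4 1/3 stops darker from the aperture: f/1.4 → f/1.6 → f/1.8 → f/2 → f/2.2 → f/2.5 → f/2.8 → f/3.2 → f/3.5 → f/4 → f/4.5 → f/5 → f/5.6 → f/6.3.

f/6.3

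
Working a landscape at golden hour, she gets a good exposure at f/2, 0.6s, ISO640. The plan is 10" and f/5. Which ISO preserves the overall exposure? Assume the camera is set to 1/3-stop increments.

Shutter speed: 0.6 → 0.8 → 1 → 1.3 → 1.6 → 2 → 2.5 → 3.2 → 4 → 5 → 6 → 8 → 10 — 4 stops longer (brighter).
Aperture: f/2 → f/2.2 → f/2.5 → f/2.8 → f/3.2 → f/3.5 → f/4 → f/4.5 → f/5 — 2 2/3 stops narrower (darker).
Net change so far: 1 1/3 stops brighter. Offset with the ISO: 640 → 500 → 400 → 320 → 250.

ISO 250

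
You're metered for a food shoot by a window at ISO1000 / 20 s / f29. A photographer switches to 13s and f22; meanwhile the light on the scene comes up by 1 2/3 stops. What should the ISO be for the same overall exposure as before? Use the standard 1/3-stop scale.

Scene light: 1 2/3 stops brighter.
Shutter speed: 20 → 15 → 13 — 2/3 stop faster (darker).
Aperture: f/29 → f/25 → f/22 — 2/3 stop opened up (brighter).
Net so far: 1 2/3 stops brighter. ISO: 1000 → 800 → 640 → 500 → 400 → 320.

ISO 320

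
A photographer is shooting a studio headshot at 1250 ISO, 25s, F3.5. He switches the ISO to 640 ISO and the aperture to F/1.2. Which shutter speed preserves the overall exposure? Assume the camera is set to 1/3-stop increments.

ISO: 1250 → 1000 → 800 → 640 — 1 stop lower (darker).
Aperture: f/3.5 → f/3.2 → f/2.8 → f/2.5 → f/2.2 → f/2 → f/1.8 → f/1.6 → f/1.4 → f/1.2 — 3 stops larger aperture (brighter).
Net change so far: 2 stops brighter. Offset with the shutter speed: 25 → 20 → 15 → 13 → 10 → 8 → 6.

6 s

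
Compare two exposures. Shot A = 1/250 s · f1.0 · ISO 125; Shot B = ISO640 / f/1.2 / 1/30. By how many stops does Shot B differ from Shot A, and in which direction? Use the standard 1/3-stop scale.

4 2/3 stops brighter

Aperture: f/1.0 → f/1.1 → f/1.2 — 2/3 stop narrower (darker).
Shutter speed: 1/250 → 1/200 → 1/160 → 1/125 → 1/100 → 1/80 → 1/60 → 1/50 → 1/40 → 1/30 — 3 stops slower (brighter).
ISO: 125 → 160 → 200 → 250 → 320 → 400 → 500 → 640 — 2 1/3 stops raised (brighter).
Net: −2/3 +3 +2 1/3 = +4 2/3 stops.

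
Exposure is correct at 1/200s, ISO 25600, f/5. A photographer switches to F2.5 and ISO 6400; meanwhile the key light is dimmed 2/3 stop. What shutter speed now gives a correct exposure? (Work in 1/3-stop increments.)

1/125s

Scene light: 2/3 stop darker.
Aperture: f/5 → f/4.5 → f/4 → f/3.5 → f/3.2 → f/2.8 → f/2.5 — 2 stops larger aperture (brighter).
ISO: 25600 → 20000 → 16000 → 12800 → 10000 → 8000 → 6400 — 2 stops dropped (darker).
Net so far: 2/3 stop darker. Shutter speed: 1/200 → 1/160 → 1/125.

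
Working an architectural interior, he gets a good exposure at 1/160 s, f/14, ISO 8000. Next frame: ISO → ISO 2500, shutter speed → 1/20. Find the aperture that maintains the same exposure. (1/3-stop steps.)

f/22

ISO: 8000 → 6400 → 5000 → 4000 → 3200 → 2500 — 1 2/3 stops lower (darker).
Shutter speed: 1/160 → 1/125 → 1/100 → 1/80 → 1/60 → 1/50 → 1/40 → 1/30 → 1/25 → 1/20 — 3 stops slower (brighter).
Net change so far: 1 1/3 stops brighter. Offset with the aperture: f/14 → f/16 → f/18 → f/20 → f/22.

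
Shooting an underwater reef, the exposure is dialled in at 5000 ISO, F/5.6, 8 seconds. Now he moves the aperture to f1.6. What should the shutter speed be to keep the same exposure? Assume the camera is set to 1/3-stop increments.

0.6 s

Aperture: f/5.6 → f/5 → f/4.5 → f/4 → f/3.5 → f/3.2 → f/2.8 → f/2.5 → f/2.2 → f/2 → f/1.8 → f/1.6 — 3 2/3 stops opened up (brighter).
Need 3 2/3 stops darker from the shutter speed: 8 → 6 → 5 → 4 → 3.2 → 2.5 → 2 → 1.6 → 1.3 → 1 → 0.8 → 0.6.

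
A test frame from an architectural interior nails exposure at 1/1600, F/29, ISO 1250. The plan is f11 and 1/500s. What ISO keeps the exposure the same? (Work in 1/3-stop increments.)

Aperture: f/29 → f/25 → f/22 → f/20 → f/18 → f/16 → f/14 → f/13 → f/11 — 2 2/3 stops wider (brighter).
Shutter speed: 1/1600 → 1/1250 → 1/1000 → 1/800 → 1/640 → 1/500 — 1 2/3 stops longer (brighter).
Net change so far: 4 1/3 stops brighter. Offset with the ISO: 1250 → 1000 → 800 → 640 → 500 → 400 → 320 → 250 → 200 → 160 → 125 → 100 → 80 → 64.

ISO 64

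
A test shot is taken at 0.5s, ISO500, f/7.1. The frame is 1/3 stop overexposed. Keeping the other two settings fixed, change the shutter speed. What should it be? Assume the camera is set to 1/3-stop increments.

Overexposed by 1/3 stop → need 1/3 stop darker.
Shutter speed: 0.5 → 0.4.

0.4 s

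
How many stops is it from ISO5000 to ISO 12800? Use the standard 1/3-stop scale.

5000 → 6400 → 8000 → 10000 → 12800 — count the steps: 4 third-stops = 1 1/3 stops.

1 1/3 stops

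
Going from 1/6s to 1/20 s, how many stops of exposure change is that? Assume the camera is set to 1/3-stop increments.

1/6 → 1/8 → 1/10 → 1/13 → 1/15 → 1/20 — count the steps: 5 third-stops = 1 2/3 stops.

1 2/3 stops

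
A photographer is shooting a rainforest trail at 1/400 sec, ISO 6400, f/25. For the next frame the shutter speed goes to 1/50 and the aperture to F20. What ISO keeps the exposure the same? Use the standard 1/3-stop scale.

ISO 500

Shutter speed: 1/400 → 1/320 → 1/250 → 1/200 → 1/160 → 1/125 → 1/100 → 1/80 → 1/60 → 1/50 — 3 stops slower (brighter).
Aperture: f/25 → f/22 → f/20 — 2/3 stop wider (brighter).
Net change so far: 3 2/3 stops brighter. Offset with the ISO: 6400 → 5000 → 4000 → 3200 → 2500 → 2000 → 1600 → 1250 → 1000 → 800 → 640 → 500.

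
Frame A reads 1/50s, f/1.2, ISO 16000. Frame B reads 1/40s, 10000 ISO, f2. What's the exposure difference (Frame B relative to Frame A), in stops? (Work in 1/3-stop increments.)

Aperture: f/1.2 → f/1.4 → f/1.6 → f/1.8 → f/2 — 1 1/3 stops smaller aperture (darker).
Shutter speed: 1/50 → 1/40 — 1/3 stop longer (brighter).
ISO: 16000 → 12800 → 10000 — 2/3 stop dropped (darker).
Net: −1 1/3 +1/3 −2/3 = −1 2/3 stops.

1 2/3 stops darker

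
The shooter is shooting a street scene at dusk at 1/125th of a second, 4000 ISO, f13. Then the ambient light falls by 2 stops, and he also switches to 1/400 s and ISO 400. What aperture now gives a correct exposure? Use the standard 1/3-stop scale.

Scene light: 2 stops darker.
Shutter speed: 1/125 → 1/160 → 1/200 → 1/250 → 1/320 → 1/400 — 1 2/3 stops faster (darker).
ISO: 4000 → 3200 → 2500 → 2000 → 1600 → 1250 → 1000 → 800 → 640 → 500 → 400 — 3 1/3 stops dropped (darker).
Net so far: 7 stops darker. Aperture: f/13 → f/11 → f/10 → f/9 → f/8 → f/7.1 → f/6.3 → f/5.6 → f/5 → f/4.5 → f/4 → f/3.5 → f/3.2 → f/2.8 → f/2.5 → f/2.2 → f/2 → f/1.8 → f/1.6 → f/1.4 → f/1.2 → f/1.1.

f/1.1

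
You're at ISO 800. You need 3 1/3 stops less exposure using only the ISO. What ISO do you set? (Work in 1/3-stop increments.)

ISO 80

ISO: 800 → 640 → 500 → 400 → 320 → 250 → 200 → 160 → 125 → 100 → 80 — 3 1/3 stops dropped (darker).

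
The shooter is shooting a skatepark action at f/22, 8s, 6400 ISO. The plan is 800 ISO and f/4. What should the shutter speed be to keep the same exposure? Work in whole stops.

ISO: 6400 → 3200 → 1600 → 800 — 3 stops dropped (darker).
Aperture: f/22 → f/16 → f/11 → f/8 → f/5.6 → f/4 — 5 stops opened up (brighter).
Net change so far: 2 stops brighter. Offset with the shutter speed: 8 → 4 → 2.

2 s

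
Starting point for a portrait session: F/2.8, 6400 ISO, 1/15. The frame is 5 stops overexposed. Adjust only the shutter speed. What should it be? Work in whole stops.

1/500s

Overexposed by 5 stops → need 5 stops darker.
Shutter speed: 1/15 → 1/30 → 1/60 → 1/125 → 1/250 → 1/500.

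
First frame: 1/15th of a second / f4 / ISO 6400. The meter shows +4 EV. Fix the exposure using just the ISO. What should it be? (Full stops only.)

ISO 400

Overexposed by 4 stops → need 4 stops darker.
ISO: 6400 → 3200 → 1600 → 800 → 400.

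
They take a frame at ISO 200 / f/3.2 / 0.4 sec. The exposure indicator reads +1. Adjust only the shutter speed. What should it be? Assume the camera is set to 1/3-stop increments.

Overexposed by 1 stop → need 1 stop darker.
Shutter speed: 0.4 → 0.3 → 1/4 → 1/5.

1/5s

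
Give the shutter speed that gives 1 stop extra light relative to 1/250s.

Shutter speed: 1/250 → 1/125 — 1 stop slower (brighter).

1/125s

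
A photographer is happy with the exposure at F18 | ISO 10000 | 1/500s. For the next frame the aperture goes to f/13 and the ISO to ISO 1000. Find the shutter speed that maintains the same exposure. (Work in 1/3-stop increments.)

Aperture: f/18 → f/16 → f/14 → f/13 — 1 stop larger aperture (brighter).
ISO: 10000 → 8000 → 6400 → 5000 → 4000 → 3200 → 2500 → 2000 → 1600 → 1250 → 1000 — 3 1/3 stops dropped (darker).
Net change so far: 2 1/3 stops darker. Offset with the shutter speed: 1/500 → 1/400 → 1/320 → 1/250 → 1/200 → 1/160 → 1/125 → 1/100.

1/100s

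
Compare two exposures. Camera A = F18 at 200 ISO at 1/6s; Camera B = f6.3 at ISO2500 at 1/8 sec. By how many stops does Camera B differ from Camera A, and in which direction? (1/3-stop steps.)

6 1/3 stops brighter

Aperture: f/18 → f/16 → f/14 → f/13 → f/11 → f/10 → f/9 → f/8 → f/7.1 → f/6.3 — 3 stops wider (brighter).
Shutter speed: 1/6 → 1/8 — 1/3 stop faster (darker).
ISO: 200 → 250 → 320 → 400 → 500 → 640 → 800 → 1000 → 1250 → 1600 → 2000 → 2500 — 3 2/3 stops raised (brighter).
Net: +3 −1/3 +3 2/3 = +6 1/3 stops.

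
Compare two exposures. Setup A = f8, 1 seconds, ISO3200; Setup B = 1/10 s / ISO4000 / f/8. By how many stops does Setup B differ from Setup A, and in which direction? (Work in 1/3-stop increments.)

Aperture: unchanged.
Shutter speed: 1 → 0.8 → 0.6 → 0.5 → 0.4 → 0.3 → 1/4 → 1/5 → 1/6 → 1/8 → 1/10 — 3 1/3 stops faster (darker).
ISO: 3200 → 4000 — 1/3 stop raised (brighter).
Net: −3 1/3 +1/3 = −3 stops.

3 stops darker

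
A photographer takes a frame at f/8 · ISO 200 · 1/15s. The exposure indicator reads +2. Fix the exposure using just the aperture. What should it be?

f/16

Overexposed by 2 stops → need 2 stops darker.
Aperture: f/8 → f/11 → f/16.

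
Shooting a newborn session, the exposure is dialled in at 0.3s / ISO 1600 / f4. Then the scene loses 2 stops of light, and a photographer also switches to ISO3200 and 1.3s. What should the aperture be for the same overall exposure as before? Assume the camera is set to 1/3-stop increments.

Scene light: 2 stops darker.
ISO: 1600 → 2000 → 2500 → 3200 — 1 stop raised (brighter).
Shutter speed: 0.3 → 0.4 → 0.5 → 0.6 → 0.8 → 1 → 1.3 — 2 stops longer (brighter).
Net so far: 1 stop brighter. Aperture: f/4 → f/4.5 → f/5 → f/5.6.

f/5.6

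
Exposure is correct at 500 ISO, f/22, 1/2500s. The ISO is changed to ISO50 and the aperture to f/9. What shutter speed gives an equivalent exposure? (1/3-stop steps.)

1/1600s

ISO: 500 → 400 → 320 → 250 → 200 → 160 → 125 → 100 → 80 → 64 → 50 — 3 1/3 stops dropped (darker).
Aperture: f/22 → f/20 → f/18 → f/16 → f/14 → f/13 → f/11 → f/10 → f/9 — 2 2/3 stops opened up (brighter).
Net change so far: 2/3 stop darker. Offset with the shutter speed: 1/2500 → 1/2000 → 1/1600.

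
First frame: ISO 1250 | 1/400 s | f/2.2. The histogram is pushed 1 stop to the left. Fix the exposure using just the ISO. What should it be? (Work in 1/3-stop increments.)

ISO 2500

Underexposed by 1 stop → need 1 stop brighter.
ISO: 1250 → 1600 → 2000 → 2500.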